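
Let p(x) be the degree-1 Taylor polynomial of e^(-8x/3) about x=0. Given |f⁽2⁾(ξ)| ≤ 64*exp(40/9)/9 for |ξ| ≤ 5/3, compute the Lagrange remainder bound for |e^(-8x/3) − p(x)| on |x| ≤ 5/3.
800*exp(40/9)/81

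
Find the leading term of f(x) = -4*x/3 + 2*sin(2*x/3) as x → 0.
-8*x**3/81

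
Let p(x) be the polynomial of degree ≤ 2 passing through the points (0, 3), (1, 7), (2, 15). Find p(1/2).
9/2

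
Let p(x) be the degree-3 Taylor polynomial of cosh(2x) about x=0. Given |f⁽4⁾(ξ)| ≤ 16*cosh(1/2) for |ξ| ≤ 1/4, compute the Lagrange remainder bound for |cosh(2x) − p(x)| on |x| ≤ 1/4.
cosh(1/2)/384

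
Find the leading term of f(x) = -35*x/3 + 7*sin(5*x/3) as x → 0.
-875*x**3/162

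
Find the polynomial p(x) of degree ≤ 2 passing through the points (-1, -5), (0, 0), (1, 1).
-2*x**2 + 3*x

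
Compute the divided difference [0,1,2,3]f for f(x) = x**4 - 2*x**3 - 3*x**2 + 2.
4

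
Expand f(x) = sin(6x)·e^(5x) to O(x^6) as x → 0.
6*x + 30*x**2 + 39*x**3 - 55*x**4 - 4579*x**5/20 + O(x**6)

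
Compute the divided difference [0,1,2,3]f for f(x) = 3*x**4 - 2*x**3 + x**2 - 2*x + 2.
16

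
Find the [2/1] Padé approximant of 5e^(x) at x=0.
(5*x**2/6 + 10*x/3 + 5)/(1 - x/3)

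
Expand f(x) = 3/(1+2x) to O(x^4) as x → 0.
3 - 6*x + 12*x**2 - 24*x**3 + O(x**4)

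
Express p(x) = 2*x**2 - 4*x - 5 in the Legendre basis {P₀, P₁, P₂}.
(-13/3)P₀ + (-4)P₁ + (4/3)P₂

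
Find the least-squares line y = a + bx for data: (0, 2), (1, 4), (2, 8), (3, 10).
a = 9/5, b = 14/5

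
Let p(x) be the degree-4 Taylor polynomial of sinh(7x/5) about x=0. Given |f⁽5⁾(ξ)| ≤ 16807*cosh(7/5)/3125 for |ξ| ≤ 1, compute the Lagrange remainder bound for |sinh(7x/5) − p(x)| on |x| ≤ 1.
16807*cosh(7/5)/375000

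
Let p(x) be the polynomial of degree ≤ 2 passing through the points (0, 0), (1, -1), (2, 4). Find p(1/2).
-5/4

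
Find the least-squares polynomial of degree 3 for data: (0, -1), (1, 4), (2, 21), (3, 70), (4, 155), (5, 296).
-55/63 + (227/189)x + (8/9)x² + (58/27)x³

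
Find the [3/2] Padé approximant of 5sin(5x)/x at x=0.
(25 - 875*x**2/12)/(5*x**2/4 + 1)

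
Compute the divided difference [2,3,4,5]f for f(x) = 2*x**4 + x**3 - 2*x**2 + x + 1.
29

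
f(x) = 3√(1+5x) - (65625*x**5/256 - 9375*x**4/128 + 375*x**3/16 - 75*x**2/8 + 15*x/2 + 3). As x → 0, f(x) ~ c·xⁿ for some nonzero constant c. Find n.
6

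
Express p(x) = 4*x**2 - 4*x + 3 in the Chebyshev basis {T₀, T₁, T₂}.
(5)T₀ + (-4)T₁ + (2)T₂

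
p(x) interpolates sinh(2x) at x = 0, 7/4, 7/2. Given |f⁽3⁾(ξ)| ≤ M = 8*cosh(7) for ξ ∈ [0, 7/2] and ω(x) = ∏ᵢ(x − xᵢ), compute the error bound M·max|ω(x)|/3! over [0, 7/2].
343*sqrt(3)*cosh(7)/216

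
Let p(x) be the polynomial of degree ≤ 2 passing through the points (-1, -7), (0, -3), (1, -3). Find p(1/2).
-5/2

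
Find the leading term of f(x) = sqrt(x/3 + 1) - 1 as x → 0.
x/6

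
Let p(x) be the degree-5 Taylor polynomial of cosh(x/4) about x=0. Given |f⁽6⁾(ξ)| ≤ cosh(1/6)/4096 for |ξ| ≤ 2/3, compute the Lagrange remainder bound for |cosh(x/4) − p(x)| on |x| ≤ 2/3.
cosh(1/6)/33592320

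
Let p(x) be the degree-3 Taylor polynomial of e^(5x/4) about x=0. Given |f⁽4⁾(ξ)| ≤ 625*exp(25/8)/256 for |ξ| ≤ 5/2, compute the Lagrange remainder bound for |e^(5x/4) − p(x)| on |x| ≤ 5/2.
390625*exp(25/8)/98304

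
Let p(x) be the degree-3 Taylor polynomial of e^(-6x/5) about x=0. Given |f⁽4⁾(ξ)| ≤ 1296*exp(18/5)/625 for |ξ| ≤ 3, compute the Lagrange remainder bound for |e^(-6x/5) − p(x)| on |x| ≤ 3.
4374*exp(18/5)/625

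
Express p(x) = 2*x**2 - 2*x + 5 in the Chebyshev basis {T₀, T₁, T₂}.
(6)T₀ + (-2)T₁ + T₂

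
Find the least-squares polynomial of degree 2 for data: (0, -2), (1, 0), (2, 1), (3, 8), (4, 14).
-9/5 + x²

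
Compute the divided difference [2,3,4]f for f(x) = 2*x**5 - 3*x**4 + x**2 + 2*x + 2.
406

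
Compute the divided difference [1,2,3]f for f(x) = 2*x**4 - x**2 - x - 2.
49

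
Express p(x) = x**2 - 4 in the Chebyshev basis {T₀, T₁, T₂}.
(-7/2)T₀ + (1/2)T₂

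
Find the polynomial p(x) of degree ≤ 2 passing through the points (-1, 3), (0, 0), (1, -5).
-x**2 - 4*x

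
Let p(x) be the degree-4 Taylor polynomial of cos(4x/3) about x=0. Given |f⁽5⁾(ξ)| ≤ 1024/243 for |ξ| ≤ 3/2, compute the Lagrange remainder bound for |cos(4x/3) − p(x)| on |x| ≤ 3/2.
4/15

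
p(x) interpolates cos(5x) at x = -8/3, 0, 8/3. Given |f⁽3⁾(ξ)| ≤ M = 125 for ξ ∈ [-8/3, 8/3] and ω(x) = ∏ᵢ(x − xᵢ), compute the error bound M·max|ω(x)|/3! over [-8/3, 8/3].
64000*sqrt(3)/729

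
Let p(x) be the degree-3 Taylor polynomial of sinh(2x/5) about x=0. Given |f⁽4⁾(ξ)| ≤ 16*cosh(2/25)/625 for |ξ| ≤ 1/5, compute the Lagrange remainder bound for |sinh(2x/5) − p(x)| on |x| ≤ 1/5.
2*cosh(2/25)/1171875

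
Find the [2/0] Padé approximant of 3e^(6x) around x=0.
54*x**2 + 18*x + 3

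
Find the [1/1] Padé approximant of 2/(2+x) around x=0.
1/(x/2 + 1)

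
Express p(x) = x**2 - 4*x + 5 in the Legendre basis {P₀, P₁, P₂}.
(16/3)P₀ + (-4)P₁ + (2/3)P₂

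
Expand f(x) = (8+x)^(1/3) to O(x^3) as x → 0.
2 + x/12 - x**2/288 + O(x**3)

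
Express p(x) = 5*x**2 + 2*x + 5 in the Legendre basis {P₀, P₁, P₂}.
(20/3)P₀ + (2)P₁ + (10/3)P₂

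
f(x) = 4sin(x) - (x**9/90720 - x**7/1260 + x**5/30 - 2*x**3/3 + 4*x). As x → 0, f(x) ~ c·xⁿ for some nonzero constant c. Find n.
11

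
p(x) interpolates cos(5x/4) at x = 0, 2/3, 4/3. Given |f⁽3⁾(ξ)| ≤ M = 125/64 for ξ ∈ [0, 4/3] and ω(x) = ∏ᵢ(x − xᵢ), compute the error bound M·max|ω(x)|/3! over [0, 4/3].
125*sqrt(3)/5832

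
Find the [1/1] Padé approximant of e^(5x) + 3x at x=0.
(103*x/16 + 1)/(1 - 25*x/16)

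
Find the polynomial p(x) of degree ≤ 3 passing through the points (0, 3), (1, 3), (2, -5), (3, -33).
-2*x**3 + 2*x**2 + 3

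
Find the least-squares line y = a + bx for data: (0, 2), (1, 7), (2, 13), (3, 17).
a = 21/10, b = 51/10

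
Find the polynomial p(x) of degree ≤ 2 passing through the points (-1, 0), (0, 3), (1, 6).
3*x + 3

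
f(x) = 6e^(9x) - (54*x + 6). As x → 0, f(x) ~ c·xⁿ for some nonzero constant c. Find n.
2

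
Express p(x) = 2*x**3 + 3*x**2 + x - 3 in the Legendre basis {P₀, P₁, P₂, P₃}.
(-2)P₀ + (11/5)P₁ + (2)P₂ + (4/5)P₃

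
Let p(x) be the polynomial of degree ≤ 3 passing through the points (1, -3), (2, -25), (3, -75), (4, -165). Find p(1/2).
5/4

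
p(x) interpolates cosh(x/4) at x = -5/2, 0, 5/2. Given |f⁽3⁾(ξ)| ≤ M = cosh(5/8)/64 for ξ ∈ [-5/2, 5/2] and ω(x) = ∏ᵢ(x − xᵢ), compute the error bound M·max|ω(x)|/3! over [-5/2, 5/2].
125*sqrt(3)*cosh(5/8)/13824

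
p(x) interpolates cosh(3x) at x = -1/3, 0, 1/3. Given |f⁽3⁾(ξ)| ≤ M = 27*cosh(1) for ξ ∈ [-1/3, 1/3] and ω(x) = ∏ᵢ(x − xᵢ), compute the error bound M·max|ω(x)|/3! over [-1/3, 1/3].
sqrt(3)*cosh(1)/27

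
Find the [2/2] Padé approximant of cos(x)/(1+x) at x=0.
(-7*x**2/12 + x/6 + 1)/(x**2/12 + 7*x/6 + 1)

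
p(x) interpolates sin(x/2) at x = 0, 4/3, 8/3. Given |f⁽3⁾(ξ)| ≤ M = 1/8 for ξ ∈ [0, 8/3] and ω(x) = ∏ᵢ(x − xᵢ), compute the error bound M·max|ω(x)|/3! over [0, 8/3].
8*sqrt(3)/729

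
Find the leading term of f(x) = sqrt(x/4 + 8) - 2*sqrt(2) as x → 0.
sqrt(2)*x/32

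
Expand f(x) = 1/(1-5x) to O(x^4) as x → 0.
1 + 5*x + 25*x**2 + 125*x**3 + O(x**4)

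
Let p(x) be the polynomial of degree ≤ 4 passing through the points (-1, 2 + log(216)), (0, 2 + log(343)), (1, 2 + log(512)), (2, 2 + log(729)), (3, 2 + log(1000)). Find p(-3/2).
2 + log(17179869184*2**(25/32)*3**(121/128)*5**(105/128)*7**(5/32)/2542277241)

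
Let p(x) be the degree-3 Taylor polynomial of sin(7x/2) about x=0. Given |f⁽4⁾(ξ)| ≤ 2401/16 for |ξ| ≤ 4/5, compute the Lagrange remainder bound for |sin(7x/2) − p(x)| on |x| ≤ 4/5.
4802/1875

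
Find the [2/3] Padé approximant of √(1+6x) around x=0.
(63*x**2/4 + 42*x/5 + 1)/(-27*x**3/20 + 81*x**2/20 + 27*x/5 + 1)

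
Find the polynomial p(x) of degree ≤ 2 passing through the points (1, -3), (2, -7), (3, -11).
1 - 4*x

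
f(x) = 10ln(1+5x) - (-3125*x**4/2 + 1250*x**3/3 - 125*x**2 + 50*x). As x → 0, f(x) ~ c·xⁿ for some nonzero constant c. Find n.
5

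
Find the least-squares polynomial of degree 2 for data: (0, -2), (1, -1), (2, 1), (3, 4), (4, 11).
-61/35 + (-43/70)x + (13/14)x²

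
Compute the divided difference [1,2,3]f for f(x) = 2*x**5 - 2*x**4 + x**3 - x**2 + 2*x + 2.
135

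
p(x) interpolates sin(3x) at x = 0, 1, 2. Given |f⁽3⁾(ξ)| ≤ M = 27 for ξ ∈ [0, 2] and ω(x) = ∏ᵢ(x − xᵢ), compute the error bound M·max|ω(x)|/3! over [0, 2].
sqrt(3)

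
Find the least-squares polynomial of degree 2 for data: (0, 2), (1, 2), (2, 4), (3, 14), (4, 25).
73/35 + (-97/35)x + (15/7)x²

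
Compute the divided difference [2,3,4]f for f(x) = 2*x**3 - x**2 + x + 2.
17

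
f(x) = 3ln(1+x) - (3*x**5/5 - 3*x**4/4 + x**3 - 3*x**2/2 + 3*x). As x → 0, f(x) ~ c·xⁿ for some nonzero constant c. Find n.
6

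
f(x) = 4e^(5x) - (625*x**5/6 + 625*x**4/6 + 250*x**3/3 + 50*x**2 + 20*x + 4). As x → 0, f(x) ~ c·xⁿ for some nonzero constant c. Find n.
6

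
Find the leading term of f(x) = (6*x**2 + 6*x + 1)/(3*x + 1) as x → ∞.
2*x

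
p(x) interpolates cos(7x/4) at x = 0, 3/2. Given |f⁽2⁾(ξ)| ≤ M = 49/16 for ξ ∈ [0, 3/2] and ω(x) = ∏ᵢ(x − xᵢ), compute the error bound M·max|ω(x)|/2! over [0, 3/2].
441/512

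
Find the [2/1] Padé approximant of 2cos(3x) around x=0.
2 - 9*x**2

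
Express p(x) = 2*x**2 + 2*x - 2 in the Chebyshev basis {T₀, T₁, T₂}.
-T₀ + (2)T₁ + T₂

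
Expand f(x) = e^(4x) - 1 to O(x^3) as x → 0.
4*x + 8*x**2 + O(x**3)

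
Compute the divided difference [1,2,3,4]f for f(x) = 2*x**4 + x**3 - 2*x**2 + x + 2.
21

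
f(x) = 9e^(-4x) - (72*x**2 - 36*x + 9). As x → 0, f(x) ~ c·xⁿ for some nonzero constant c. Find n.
3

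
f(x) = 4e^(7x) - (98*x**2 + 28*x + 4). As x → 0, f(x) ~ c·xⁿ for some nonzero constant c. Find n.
3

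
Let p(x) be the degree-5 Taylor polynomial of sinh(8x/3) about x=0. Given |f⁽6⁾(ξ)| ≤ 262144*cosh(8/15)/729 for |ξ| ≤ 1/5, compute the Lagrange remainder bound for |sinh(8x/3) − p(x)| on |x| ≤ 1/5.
16384*cosh(8/15)/512578125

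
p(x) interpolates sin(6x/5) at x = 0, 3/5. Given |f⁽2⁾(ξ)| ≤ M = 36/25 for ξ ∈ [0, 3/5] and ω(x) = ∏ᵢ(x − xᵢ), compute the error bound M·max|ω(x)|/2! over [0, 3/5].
81/1250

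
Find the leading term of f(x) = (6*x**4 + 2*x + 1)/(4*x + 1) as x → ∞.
3*x**3/2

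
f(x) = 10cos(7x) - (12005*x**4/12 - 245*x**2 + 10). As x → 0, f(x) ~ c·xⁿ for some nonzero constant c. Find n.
6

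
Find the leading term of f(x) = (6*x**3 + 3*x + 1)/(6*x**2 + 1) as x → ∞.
x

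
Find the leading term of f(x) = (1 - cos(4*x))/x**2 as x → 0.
8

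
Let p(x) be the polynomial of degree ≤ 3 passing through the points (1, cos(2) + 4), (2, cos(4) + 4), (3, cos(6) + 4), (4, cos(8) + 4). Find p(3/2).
15*cos(4)/16 - 5*cos(6)/16 + 5*cos(2)/16 + cos(8)/16 + 4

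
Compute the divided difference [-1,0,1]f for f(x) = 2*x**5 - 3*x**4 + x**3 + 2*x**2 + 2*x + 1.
-1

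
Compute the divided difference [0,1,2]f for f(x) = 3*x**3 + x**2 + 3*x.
10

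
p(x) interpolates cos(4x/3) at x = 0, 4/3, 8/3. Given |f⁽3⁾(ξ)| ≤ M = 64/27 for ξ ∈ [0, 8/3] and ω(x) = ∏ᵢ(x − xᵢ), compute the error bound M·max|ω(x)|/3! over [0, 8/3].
4096*sqrt(3)/19683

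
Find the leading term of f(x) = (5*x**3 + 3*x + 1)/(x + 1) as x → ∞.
5*x**2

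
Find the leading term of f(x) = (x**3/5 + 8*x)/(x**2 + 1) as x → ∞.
x/5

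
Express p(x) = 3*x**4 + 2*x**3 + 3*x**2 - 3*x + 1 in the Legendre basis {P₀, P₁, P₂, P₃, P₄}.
(13/5)P₀ + (-9/5)P₁ + (26/7)P₂ + (4/5)P₃ + (24/35)P₄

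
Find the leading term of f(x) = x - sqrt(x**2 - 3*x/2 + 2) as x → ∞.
3/4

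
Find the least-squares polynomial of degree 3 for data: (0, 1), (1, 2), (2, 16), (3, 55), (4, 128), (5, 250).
13/14 + (-113/84)x + (9/14)x² + (23/12)x³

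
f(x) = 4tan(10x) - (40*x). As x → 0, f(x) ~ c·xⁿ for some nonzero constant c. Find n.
3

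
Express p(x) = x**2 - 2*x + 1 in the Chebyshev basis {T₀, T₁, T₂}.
(3/2)T₀ + (-2)T₁ + (1/2)T₂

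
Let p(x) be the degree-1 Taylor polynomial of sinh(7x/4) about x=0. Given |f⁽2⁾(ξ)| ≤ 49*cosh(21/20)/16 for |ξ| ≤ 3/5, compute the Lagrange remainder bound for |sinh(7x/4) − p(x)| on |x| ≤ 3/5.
441*cosh(21/20)/800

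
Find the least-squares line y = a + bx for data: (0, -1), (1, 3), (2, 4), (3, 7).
a = -1/2, b = 5/2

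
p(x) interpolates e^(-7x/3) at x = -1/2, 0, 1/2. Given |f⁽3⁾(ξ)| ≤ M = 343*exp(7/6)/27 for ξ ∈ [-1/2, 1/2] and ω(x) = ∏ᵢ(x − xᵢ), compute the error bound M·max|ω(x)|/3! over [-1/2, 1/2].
343*sqrt(3)*exp(7/6)/5832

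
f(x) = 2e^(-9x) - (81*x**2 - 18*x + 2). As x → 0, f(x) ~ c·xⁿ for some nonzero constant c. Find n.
3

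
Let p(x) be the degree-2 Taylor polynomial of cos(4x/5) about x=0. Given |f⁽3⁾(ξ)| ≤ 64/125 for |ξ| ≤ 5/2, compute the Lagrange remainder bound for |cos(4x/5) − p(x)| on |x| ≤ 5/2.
4/3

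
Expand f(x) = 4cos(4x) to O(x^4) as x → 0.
4 - 32*x**2 + O(x**4)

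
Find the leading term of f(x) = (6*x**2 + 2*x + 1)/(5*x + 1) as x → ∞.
6*x/5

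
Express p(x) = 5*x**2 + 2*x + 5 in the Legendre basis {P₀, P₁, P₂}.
(20/3)P₀ + (2)P₁ + (10/3)P₂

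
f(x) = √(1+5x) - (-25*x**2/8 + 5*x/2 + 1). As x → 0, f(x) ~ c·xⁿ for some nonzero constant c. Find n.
3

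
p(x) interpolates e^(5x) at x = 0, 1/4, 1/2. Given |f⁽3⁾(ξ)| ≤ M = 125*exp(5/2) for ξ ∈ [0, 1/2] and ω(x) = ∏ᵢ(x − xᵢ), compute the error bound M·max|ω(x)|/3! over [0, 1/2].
125*sqrt(3)*exp(5/2)/1728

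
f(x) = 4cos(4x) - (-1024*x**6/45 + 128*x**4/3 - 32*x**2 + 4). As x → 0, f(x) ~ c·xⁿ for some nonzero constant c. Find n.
8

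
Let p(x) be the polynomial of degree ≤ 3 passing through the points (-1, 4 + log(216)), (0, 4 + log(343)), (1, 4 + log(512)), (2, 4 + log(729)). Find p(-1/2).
4 + log(147*2**(1/8)*3**(5/16)*7**(13/16)/4)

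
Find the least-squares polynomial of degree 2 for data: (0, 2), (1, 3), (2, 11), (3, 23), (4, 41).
64/35 + (-37/35)x + (19/7)x²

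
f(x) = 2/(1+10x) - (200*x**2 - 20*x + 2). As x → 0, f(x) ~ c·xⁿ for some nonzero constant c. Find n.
3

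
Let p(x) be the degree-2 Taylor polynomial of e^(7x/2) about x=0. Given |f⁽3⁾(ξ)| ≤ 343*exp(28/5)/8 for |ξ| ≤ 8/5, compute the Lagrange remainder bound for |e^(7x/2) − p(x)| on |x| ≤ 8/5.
10976*exp(28/5)/375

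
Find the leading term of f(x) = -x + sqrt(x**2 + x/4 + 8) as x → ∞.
1/8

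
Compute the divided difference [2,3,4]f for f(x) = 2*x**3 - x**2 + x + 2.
17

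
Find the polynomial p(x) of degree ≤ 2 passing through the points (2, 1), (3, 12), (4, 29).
3*x**2 - 4*x - 3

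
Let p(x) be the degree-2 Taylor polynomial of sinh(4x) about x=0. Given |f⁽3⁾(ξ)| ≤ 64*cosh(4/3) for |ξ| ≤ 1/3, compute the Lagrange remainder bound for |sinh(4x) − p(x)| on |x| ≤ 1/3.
32*cosh(4/3)/81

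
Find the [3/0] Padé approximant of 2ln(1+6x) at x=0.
12*x*(12*x**2 - 3*x + 1)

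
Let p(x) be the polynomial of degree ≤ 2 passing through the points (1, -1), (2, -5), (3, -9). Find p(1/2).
1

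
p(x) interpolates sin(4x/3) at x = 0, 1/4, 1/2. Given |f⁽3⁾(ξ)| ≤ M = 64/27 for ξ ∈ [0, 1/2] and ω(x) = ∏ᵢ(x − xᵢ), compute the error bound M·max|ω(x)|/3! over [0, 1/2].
sqrt(3)/729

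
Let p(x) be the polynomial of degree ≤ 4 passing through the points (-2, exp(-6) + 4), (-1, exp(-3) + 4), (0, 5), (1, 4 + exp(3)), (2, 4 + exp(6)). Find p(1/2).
((-5*exp(6) + 602 + 60*exp(3))*exp(6) - 20*exp(3) + 3)*exp(-6)/128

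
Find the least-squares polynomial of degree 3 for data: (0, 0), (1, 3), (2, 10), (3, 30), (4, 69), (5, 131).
23/126 + (163/108)x + (-37/126)x² + (113/108)x³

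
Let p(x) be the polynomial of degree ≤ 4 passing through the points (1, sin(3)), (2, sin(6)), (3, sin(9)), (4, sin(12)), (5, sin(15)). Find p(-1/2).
1155*sin(3)/128 + 315*sin(15)/128 - 693*sin(6)/32 - 385*sin(12)/32 + 1485*sin(9)/64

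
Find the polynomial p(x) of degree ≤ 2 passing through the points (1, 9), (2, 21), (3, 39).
3*x**2 + 3*x + 3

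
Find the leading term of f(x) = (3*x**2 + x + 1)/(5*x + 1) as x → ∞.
3*x/5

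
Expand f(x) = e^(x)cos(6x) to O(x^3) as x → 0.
1 + x - 35*x**2/2 + O(x**3)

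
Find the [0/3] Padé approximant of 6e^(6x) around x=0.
6/(-36*x**3 + 18*x**2 - 6*x + 1)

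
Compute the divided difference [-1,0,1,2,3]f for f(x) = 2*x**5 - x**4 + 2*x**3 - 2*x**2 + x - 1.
9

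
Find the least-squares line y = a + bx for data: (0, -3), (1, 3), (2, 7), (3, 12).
a = -13/5, b = 49/10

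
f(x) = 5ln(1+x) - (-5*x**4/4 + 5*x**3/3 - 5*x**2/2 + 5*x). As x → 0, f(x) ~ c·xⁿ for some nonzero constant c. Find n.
5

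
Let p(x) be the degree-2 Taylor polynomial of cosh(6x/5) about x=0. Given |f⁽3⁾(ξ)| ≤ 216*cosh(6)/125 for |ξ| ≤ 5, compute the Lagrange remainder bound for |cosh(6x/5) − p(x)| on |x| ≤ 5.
36*cosh(6)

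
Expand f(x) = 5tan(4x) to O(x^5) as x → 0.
20*x + 320*x**3/3 + O(x**5)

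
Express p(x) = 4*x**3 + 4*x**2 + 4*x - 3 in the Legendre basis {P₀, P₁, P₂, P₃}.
(-5/3)P₀ + (32/5)P₁ + (8/3)P₂ + (8/5)P₃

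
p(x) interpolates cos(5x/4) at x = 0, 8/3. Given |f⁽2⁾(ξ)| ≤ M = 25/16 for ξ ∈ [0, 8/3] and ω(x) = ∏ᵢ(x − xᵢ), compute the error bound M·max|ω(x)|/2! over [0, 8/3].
25/18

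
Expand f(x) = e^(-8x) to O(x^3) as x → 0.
1 - 8*x + 32*x**2 + O(x**3)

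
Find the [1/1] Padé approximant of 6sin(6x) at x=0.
36*x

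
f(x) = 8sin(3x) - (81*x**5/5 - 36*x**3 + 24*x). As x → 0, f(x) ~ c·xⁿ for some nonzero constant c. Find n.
7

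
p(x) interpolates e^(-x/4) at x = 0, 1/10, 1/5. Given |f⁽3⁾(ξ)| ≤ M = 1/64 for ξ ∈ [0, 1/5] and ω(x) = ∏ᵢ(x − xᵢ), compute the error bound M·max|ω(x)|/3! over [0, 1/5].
sqrt(3)/1728000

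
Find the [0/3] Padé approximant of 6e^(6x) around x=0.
6/(-36*x**3 + 18*x**2 - 6*x + 1)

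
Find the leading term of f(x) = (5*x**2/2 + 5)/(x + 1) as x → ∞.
5*x/2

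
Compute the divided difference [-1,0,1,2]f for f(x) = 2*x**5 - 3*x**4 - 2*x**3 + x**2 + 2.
2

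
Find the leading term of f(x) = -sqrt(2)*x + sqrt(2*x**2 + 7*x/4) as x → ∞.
7*sqrt(2)/16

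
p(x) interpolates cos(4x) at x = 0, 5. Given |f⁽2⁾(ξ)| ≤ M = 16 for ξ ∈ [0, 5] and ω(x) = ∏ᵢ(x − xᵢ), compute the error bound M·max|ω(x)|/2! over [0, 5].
50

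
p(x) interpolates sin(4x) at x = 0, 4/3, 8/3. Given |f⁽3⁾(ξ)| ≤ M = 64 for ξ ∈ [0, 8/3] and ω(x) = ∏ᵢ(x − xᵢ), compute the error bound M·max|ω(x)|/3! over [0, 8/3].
4096*sqrt(3)/729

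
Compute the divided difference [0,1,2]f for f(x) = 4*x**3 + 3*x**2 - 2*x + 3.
15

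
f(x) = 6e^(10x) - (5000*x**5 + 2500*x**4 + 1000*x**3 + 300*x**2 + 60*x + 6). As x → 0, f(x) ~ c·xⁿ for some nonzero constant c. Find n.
6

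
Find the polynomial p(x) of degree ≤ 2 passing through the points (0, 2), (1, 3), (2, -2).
-3*x**2 + 4*x + 2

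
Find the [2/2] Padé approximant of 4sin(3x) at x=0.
12*x/(3*x**2/2 + 1)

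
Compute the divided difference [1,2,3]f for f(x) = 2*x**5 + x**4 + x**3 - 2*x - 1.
211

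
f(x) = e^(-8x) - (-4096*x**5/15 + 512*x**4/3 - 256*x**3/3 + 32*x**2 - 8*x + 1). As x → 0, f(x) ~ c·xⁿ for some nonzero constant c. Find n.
6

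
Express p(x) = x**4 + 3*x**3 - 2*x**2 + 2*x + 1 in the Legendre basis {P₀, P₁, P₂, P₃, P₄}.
(8/15)P₀ + (19/5)P₁ + (-16/21)P₂ + (6/5)P₃ + (8/35)P₄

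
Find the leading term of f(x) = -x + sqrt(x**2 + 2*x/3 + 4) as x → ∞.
1/3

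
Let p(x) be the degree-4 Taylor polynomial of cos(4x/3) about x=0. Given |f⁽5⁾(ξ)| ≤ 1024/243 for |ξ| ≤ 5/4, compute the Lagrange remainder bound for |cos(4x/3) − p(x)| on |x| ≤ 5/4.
625/5832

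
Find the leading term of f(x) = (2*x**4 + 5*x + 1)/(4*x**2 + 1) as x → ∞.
x**2/2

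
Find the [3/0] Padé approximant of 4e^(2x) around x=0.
16*x**3/3 + 8*x**2 + 8*x + 4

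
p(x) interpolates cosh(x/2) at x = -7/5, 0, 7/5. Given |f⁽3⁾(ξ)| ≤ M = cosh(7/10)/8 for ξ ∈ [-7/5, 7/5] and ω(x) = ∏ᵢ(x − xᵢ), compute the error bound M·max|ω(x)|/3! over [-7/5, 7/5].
343*sqrt(3)*cosh(7/10)/27000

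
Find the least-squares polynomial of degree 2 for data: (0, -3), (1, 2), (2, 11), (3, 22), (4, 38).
-104/35 + (117/35)x + (12/7)x²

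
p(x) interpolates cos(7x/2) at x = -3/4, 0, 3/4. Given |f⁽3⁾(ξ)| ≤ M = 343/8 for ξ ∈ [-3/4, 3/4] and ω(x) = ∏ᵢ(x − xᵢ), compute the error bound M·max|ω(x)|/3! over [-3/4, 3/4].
343*sqrt(3)/512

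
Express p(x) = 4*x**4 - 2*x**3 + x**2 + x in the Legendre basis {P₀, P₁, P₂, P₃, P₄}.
(17/15)P₀ + (-1/5)P₁ + (62/21)P₂ + (-4/5)P₃ + (32/35)P₄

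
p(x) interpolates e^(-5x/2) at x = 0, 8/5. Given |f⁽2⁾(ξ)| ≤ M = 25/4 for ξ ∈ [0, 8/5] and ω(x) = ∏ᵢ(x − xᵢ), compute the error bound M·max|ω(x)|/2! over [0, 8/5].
2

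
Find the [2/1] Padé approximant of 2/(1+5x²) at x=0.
2 - 10*x**2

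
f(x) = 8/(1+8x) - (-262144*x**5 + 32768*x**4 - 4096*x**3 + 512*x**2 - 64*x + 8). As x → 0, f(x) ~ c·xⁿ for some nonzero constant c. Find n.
6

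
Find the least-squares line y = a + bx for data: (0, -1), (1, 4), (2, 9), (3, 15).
a = -6/5, b = 53/10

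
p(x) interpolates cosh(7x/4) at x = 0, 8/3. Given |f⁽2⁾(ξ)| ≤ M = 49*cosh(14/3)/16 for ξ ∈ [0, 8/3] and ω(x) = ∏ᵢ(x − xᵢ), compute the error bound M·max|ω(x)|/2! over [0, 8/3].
49*cosh(14/3)/18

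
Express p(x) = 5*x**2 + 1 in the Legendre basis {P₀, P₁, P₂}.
(8/3)P₀ + (10/3)P₂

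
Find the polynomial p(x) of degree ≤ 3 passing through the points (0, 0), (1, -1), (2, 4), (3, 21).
x**3 - 2*x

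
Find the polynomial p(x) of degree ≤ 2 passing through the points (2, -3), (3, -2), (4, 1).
x**2 - 4*x + 1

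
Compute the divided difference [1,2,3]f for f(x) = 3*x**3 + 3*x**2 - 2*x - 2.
21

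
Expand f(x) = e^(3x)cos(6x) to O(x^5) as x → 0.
1 + 3*x - 27*x**2/2 - 99*x**3/2 - 189*x**4/8 + O(x**5)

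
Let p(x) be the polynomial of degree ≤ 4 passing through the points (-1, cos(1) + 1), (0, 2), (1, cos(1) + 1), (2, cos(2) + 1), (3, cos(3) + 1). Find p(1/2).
3*cos(3)/128 - 5*cos(2)/32 + 85*cos(1)/128 + 47/32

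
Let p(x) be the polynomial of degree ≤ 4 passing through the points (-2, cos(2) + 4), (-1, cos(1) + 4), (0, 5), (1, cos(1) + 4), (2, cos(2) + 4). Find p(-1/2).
-cos(2)/64 + 5*cos(1)/16 + 301/64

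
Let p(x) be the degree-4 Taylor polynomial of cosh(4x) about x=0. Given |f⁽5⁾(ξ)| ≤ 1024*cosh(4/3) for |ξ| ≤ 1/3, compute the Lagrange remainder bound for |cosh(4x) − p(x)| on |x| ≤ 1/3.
128*cosh(4/3)/3645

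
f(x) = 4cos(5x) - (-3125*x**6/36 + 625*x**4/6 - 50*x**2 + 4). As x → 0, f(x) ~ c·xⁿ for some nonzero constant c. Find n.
8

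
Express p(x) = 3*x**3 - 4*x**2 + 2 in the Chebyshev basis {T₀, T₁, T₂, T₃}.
(9/4)T₁ + (-2)T₂ + (3/4)T₃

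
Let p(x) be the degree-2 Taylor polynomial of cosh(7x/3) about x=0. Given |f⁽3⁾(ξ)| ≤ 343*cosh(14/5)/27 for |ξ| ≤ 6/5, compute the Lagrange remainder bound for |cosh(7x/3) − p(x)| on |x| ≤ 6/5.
1372*cosh(14/5)/375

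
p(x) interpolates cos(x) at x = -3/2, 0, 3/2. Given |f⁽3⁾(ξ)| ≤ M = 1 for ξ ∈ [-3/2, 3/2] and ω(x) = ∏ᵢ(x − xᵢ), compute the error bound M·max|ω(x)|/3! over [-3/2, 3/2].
sqrt(3)/8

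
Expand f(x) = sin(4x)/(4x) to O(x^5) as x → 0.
1 - 8*x**2/3 + 32*x**4/15 + O(x**5)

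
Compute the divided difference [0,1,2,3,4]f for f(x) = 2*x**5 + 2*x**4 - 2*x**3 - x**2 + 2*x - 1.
22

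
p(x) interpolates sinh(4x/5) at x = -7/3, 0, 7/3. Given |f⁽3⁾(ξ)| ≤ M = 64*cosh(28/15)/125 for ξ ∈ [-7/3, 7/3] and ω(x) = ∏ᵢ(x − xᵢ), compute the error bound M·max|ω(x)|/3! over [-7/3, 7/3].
21952*sqrt(3)*cosh(28/15)/91125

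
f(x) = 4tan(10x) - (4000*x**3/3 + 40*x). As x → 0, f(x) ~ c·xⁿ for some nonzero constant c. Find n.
5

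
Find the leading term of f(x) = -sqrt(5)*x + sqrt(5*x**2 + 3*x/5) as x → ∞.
3*sqrt(5)/50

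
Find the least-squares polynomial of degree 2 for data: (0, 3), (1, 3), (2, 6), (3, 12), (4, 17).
93/35 + (-1/70)x + (13/14)x²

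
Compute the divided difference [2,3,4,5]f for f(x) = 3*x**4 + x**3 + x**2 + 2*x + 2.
43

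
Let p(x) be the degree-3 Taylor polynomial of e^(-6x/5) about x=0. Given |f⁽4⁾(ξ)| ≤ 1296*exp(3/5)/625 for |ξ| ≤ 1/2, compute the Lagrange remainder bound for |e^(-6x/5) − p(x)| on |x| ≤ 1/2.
27*exp(3/5)/5000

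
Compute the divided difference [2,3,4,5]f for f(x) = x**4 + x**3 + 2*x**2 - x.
15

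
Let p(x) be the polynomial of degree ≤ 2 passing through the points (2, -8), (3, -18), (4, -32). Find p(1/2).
-1/2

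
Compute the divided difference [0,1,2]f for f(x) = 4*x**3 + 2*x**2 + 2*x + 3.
14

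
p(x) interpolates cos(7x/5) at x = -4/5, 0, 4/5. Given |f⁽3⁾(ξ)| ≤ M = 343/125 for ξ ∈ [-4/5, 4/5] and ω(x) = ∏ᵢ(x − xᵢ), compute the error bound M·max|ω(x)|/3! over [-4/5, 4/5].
21952*sqrt(3)/421875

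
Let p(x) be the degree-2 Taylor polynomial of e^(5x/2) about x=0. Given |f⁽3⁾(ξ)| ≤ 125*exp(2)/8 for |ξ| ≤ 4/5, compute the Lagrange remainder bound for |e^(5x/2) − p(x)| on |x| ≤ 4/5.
4*exp(2)/3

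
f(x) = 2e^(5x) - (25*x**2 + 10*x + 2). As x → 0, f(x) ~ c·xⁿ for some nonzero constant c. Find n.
3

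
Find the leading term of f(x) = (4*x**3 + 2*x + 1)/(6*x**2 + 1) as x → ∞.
2*x/3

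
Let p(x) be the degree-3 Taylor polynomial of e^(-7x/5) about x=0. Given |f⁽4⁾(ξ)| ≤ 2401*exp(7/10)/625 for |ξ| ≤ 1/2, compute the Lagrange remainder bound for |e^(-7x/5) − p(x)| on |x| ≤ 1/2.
2401*exp(7/10)/240000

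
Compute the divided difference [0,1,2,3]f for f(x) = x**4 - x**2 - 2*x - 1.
6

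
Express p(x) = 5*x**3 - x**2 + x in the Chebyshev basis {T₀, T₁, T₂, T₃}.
(-1/2)T₀ + (19/4)T₁ + (-1/2)T₂ + (5/4)T₃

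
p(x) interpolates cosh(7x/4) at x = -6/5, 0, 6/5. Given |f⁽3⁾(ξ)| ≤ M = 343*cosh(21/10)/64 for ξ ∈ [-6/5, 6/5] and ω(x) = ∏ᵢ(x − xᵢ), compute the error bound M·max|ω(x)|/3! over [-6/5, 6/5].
343*sqrt(3)*cosh(21/10)/1000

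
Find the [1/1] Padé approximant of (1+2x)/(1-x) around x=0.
(2*x + 1)/(1 - x)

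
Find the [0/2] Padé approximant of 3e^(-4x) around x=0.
3/(8*x**2 + 4*x + 1)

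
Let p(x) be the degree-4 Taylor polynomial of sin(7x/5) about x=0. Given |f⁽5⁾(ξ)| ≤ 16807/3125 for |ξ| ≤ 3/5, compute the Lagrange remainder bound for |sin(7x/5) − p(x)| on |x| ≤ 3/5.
1361367/390625000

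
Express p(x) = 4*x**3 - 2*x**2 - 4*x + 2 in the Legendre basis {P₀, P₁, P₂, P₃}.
(4/3)P₀ + (-8/5)P₁ + (-4/3)P₂ + (8/5)P₃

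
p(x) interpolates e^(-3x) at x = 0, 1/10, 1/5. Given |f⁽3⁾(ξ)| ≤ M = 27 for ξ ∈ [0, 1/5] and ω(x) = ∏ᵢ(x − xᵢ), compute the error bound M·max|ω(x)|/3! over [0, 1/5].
sqrt(3)/1000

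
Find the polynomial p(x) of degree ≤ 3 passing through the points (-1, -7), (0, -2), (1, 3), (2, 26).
3*x**3 + 2*x - 2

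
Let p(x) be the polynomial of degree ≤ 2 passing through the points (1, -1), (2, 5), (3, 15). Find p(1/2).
-5/2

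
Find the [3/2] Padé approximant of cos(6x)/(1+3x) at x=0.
(36*x**3 - 12*x**2 - 3*x + 1)/(1 - 3*x**2)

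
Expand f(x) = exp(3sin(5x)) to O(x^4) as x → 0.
1 + 15*x + 225*x**2/2 + 500*x**3 + O(x**4)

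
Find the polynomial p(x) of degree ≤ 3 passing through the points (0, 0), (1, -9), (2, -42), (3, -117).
-3*x**3 - 3*x**2 - 3*x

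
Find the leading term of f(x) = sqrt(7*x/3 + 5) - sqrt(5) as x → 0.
7*sqrt(5)*x/30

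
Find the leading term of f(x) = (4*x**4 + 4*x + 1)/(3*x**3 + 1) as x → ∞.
4*x/3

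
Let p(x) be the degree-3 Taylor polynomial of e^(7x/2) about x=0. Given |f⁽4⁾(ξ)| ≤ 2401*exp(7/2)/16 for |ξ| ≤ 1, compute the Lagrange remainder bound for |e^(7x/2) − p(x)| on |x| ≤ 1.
2401*exp(7/2)/384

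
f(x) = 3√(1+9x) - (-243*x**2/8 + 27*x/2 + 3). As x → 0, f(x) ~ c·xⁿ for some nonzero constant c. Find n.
3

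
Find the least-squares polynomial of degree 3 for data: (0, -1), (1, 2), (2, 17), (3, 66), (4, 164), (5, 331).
-37/42 + (433/252)x + (-197/84)x² + (55/18)x³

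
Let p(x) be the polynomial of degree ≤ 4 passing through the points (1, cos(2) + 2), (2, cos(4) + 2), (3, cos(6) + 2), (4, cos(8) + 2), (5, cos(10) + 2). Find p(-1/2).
1155*cos(2)/128 + 315*cos(10)/128 - 385*cos(8)/32 + 2 - 693*cos(4)/32 + 1485*cos(6)/64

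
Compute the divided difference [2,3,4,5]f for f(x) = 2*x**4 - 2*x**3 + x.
26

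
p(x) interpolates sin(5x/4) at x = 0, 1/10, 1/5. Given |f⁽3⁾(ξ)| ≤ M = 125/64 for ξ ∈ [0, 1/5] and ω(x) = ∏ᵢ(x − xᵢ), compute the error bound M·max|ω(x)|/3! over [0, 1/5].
sqrt(3)/13824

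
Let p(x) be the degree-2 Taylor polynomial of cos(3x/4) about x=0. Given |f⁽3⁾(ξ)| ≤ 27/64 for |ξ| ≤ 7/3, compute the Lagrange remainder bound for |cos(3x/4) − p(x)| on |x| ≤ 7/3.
343/384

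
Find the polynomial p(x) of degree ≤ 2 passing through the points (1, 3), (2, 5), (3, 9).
x**2 - x + 3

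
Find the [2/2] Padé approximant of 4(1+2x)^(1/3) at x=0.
(112*x**2/27 + 28*x/3 + 4)/(10*x**2/27 + 5*x/3 + 1)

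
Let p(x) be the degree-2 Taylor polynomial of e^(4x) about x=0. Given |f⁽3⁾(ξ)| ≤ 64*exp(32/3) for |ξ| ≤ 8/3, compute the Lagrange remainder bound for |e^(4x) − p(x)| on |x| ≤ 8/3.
16384*exp(32/3)/81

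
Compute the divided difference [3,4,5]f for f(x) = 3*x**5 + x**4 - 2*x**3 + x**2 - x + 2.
2054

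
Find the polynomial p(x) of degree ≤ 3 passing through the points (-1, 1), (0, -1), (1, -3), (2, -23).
-3*x**3 + x - 1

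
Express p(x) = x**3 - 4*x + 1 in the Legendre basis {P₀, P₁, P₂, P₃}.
P₀ + (-17/5)P₁ + (2/5)P₃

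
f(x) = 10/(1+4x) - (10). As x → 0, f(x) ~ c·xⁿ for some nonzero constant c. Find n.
1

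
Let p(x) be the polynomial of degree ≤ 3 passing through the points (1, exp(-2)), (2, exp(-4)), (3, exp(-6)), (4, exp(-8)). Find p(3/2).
(-5*exp(2) + 1 + 15*exp(4) + 5*exp(6))*exp(-8)/16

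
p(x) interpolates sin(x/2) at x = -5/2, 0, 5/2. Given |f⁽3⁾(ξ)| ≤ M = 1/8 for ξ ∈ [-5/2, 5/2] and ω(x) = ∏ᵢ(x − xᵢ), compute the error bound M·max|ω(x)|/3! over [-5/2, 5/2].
125*sqrt(3)/1728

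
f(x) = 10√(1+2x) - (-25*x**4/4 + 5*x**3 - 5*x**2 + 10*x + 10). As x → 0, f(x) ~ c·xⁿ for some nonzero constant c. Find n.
5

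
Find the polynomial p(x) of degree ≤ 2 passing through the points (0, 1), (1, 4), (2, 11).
2*x**2 + x + 1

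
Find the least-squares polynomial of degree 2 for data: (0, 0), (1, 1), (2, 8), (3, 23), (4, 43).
-1/35 + (-82/35)x + (23/7)x²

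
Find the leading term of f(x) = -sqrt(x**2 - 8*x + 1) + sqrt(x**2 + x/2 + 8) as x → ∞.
17/4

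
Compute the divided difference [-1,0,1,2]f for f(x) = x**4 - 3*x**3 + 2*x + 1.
-1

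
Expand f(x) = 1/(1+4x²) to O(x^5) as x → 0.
1 - 4*x**2 + 16*x**4 + O(x**5)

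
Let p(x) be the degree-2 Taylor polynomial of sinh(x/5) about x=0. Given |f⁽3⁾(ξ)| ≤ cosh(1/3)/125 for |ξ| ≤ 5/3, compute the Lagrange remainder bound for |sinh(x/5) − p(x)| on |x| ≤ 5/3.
cosh(1/3)/162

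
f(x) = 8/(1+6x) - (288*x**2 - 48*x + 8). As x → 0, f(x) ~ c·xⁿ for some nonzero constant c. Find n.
3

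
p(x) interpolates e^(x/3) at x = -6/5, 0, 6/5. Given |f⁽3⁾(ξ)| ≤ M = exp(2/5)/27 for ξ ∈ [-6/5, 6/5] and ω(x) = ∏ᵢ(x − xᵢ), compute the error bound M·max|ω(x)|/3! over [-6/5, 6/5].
8*sqrt(3)*exp(2/5)/3375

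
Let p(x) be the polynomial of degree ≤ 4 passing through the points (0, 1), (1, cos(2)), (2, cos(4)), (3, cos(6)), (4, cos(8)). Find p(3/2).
45*cos(4)/64 + 15*cos(2)/32 - 5*cos(6)/32 - 5/128 + 3*cos(8)/128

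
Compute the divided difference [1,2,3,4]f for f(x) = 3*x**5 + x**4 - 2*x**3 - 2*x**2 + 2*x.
203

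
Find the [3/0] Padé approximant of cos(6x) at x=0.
1 - 18*x**2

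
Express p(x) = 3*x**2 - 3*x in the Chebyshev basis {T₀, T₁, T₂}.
(3/2)T₀ + (-3)T₁ + (3/2)T₂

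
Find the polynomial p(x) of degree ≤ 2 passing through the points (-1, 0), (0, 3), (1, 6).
3*x + 3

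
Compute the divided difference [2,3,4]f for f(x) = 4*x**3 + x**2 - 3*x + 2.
37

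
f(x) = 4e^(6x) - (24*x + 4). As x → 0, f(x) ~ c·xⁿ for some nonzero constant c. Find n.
2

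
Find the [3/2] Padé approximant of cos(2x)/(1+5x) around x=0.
(700*x**3/69 - 140*x**2/69 - 5*x + 1)/(1 - 1727*x**2/69)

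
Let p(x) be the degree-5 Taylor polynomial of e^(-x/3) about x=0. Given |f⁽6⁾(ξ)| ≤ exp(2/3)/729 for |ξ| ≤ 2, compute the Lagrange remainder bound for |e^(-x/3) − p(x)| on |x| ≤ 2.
4*exp(2/3)/32805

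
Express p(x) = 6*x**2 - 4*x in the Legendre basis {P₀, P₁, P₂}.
(2)P₀ + (-4)P₁ + (4)P₂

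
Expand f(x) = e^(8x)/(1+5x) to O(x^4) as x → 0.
1 + 3*x + 17*x**2 + x**3/3 + O(x**4)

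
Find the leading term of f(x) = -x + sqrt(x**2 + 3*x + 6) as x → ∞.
3/2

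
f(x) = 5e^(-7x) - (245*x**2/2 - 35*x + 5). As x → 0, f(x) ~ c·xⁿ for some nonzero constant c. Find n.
3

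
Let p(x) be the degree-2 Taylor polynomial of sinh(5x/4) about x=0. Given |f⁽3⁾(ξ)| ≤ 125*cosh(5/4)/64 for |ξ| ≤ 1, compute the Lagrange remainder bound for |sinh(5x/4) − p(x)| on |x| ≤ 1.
125*cosh(5/4)/384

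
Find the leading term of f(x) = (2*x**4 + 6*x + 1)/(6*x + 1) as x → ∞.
x**3/3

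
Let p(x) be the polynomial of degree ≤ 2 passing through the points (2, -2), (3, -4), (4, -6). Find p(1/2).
1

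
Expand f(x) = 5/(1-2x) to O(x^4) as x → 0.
5 + 10*x + 20*x**2 + 40*x**3 + O(x**4)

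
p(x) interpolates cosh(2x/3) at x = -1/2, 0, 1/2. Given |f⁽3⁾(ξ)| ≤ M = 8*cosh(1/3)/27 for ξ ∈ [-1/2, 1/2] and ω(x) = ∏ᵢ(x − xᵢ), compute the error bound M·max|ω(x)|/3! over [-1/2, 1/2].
sqrt(3)*cosh(1/3)/729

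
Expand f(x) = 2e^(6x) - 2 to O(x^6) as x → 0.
12*x + 36*x**2 + 72*x**3 + 108*x**4 + 648*x**5/5 + O(x**6)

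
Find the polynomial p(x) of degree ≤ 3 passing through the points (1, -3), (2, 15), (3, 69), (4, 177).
3*x**3 - 3*x - 3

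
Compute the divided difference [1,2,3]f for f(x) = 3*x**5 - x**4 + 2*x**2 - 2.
247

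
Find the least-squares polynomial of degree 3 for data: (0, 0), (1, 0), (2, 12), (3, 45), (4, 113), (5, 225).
-5/126 + (-1213/756)x + (-1/36)x² + (101/54)x³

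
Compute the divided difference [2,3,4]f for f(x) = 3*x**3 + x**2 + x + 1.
28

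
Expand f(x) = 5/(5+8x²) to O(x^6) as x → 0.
1 - 8*x**2/5 + 64*x**4/25 + O(x**6)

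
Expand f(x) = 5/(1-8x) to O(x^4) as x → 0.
5 + 40*x + 320*x**2 + 2560*x**3 + O(x**4)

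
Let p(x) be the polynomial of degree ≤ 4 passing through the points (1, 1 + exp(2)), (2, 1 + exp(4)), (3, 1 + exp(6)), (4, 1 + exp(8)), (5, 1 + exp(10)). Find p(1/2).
-45*exp(8)/32 - 105*exp(4)/32 + 1 + 315*exp(2)/128 + 189*exp(6)/64 + 35*exp(10)/128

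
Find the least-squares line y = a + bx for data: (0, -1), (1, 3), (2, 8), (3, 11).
a = -9/10, b = 41/10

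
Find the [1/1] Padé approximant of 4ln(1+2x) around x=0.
8*x/(x + 1)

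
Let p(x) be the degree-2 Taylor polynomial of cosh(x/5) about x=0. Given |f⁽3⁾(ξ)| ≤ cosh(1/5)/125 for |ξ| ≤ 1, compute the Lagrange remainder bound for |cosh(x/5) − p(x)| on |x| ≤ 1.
cosh(1/5)/750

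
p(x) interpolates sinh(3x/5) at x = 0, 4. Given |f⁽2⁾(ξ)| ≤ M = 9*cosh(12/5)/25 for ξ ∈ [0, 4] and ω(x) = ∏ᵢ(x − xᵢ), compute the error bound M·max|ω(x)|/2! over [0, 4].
18*cosh(12/5)/25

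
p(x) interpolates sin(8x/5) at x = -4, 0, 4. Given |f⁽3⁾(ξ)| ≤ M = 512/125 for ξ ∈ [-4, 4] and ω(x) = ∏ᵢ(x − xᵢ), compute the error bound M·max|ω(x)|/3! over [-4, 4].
32768*sqrt(3)/3375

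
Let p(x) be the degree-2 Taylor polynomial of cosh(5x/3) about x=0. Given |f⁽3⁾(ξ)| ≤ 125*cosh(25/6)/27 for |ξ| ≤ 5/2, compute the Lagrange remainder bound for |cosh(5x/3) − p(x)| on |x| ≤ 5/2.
15625*cosh(25/6)/1296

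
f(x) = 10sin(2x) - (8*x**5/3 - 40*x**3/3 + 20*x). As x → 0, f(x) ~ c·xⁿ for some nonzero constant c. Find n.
7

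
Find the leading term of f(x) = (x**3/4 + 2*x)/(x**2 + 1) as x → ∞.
x/4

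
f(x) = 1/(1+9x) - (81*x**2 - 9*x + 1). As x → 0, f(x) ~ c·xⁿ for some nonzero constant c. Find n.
3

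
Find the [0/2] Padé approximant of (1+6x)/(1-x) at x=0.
1/(42*x**2 - 7*x + 1)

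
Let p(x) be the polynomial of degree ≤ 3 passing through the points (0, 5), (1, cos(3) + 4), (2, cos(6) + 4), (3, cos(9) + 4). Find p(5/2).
5*cos(9)/16 - 5*cos(3)/16 + 15*cos(6)/16 + 65/16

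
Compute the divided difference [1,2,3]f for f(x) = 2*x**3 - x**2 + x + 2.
11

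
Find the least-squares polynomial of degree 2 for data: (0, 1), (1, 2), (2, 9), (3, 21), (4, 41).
8/7 + (-167/70)x + (43/14)x²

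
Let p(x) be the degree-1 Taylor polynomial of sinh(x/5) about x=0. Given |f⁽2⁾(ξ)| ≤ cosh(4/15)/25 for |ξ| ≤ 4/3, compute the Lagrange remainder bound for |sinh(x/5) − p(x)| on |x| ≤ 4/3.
8*cosh(4/15)/225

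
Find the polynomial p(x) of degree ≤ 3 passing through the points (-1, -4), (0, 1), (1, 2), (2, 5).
x**3 - 2*x**2 + 2*x + 1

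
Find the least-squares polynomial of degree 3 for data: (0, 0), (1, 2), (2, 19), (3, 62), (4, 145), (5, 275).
13/126 + (-1753/756)x + (533/252)x² + (101/54)x³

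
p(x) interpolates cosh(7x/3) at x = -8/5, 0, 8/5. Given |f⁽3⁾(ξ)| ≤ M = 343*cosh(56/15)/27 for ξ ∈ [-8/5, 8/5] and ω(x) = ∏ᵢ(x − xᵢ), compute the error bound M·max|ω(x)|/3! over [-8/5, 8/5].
175616*sqrt(3)*cosh(56/15)/91125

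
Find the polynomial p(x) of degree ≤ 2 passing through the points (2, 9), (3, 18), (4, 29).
x**2 + 4*x - 3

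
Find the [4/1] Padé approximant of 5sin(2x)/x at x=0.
4*x**4/3 - 20*x**2/3 + 10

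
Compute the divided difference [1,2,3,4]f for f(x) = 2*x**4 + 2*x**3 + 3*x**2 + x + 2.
22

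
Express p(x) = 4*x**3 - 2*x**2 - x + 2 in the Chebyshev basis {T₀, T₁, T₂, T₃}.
T₀ + (2)T₁ - T₂ + T₃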